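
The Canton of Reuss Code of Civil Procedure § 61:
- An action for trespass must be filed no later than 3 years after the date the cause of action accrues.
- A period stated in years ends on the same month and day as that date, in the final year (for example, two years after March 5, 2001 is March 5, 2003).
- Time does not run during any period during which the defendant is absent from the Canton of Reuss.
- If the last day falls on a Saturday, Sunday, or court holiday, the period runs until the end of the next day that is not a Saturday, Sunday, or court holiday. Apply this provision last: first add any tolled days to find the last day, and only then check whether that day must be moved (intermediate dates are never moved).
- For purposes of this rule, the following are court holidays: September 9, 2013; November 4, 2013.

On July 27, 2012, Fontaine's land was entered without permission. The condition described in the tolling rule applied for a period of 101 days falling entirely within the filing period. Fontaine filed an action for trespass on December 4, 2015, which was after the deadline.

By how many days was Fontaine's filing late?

3 years after July 27, 2012 is July 27, 2015.
Tolling adds 101 days: July 27, 2015 + 101 days = November 5, 2015.
November 5, 2015 is a Thursday and not a court holiday, so no extension applies.
The deadline is November 5, 2015; from November 5, 2015 to December 4, 2015 is 29 days.

29 days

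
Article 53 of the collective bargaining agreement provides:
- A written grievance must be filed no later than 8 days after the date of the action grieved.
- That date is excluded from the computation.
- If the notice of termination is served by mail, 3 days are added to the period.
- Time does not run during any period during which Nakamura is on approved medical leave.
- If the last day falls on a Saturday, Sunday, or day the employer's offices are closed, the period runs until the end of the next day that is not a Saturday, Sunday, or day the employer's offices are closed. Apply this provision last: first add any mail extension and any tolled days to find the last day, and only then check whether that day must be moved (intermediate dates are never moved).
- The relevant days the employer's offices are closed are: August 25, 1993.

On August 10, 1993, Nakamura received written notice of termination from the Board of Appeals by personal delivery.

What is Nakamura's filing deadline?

August 18, 1993

8 days after August 10, 1993 is August 18, 1993.
Service was not by mail, so no mail extension applies.
August 18, 1993 is a Wednesday and not a day the employer's offices are closed, so no extension applies.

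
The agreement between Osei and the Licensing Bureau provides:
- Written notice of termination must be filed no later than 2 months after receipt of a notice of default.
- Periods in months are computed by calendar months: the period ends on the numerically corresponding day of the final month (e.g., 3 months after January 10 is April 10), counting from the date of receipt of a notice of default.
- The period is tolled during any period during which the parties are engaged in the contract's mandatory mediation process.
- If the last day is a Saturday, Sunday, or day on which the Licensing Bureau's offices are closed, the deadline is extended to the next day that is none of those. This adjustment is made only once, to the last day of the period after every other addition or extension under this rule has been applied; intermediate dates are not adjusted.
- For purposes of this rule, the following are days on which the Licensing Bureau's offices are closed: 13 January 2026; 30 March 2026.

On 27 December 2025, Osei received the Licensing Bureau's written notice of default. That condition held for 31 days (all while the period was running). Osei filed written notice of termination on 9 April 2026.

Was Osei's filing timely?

2 months after 27 December 2025 is February 27, 2026.
Tolling adds 31 days: February 27, 2026 + 31 days = March 30, 2026.
March 30, 2026 is a listed holiday. The next qualifying day is March 31, 2026.
The deadline is March 31, 2026; the filing on April 9, 2026 is after that date.

No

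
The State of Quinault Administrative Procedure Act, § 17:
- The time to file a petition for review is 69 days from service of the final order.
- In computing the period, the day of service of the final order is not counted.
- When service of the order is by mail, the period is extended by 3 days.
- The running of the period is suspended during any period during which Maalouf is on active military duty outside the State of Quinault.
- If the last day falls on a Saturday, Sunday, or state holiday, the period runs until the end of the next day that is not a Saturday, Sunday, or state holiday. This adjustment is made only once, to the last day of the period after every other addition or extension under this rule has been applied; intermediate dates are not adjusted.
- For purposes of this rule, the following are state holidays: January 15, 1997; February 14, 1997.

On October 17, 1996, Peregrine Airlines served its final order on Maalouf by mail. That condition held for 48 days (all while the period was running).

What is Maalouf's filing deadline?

69 days after October 17, 1996 is December 25, 1996.
Service was by mail, adding 3 days: December 25, 1996 + 3 days = December 28, 1996.
Tolling adds 48 days: December 28, 1996 + 48 days = February 14, 1997.
February 14, 1997 is a listed holiday; February 15, 1997 is Saturday; February 16, 1997 is Sunday. The next qualifying day is February 17, 1997.

February 17, 1997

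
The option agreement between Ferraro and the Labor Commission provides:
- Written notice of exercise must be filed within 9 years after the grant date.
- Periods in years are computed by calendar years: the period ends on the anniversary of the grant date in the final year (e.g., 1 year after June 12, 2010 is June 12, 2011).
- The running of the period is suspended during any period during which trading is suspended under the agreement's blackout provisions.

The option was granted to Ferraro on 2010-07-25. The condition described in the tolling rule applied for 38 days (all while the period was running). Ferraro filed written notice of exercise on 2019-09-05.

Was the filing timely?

No

9 years after 2010-07-25 is July 25, 2019.
Tolling adds 38 days: July 25, 2019 + 38 days = September 1, 2019.
The deadline is September 1, 2019; the filing on September 5, 2019 is after that date.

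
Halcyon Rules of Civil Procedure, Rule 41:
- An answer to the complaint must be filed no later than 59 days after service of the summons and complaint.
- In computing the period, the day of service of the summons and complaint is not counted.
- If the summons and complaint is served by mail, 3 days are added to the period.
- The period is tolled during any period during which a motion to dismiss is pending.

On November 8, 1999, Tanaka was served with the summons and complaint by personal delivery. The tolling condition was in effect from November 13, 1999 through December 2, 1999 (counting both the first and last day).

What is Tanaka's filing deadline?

January 26, 2000

59 days after November 8, 1999 is January 6, 2000.
Service was not by mail, so no mail extension applies.
From November 13, 1999 through December 2, 1999 inclusive is 20 days; tolling adds 20 days: January 6, 2000 + 20 days = January 26, 2000.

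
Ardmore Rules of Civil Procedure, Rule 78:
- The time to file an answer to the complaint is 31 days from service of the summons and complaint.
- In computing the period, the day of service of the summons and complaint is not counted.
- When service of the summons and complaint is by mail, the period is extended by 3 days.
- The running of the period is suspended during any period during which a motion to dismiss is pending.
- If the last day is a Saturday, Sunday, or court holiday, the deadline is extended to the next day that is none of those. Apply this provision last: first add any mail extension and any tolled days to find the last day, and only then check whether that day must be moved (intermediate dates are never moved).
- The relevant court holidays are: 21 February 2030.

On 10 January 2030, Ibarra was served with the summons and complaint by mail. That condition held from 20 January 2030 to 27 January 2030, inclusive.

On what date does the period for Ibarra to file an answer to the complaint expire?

February 22, 2030

31 days after 10 January 2030 is February 10, 2030.
Service was by mail, adding 3 days: February 10, 2030 + 3 days = February 13, 2030.
From January 20, 2030 through January 27, 2030 inclusive is 8 days; tolling adds 8 days: February 13, 2030 + 8 days = February 21, 2030.
February 21, 2030 is a listed holiday. The next qualifying day is February 22, 2030.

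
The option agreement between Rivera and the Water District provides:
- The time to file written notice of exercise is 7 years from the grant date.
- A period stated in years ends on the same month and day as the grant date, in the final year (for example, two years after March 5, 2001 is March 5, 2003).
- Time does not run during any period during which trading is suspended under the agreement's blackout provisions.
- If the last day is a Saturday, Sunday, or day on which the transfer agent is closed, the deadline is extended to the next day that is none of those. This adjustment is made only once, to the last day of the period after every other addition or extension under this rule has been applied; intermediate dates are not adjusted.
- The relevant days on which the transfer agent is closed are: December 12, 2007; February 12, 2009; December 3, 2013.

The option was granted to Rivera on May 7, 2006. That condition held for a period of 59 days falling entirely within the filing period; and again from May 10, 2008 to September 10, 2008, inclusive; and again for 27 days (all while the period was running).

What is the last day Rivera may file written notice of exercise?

7 years after May 7, 2006 is May 7, 2013.
Tolling adds 59 days: May 7, 2013 + 59 days = July 5, 2013.
From May 10, 2008 through September 10, 2008 inclusive is 124 days; tolling adds 124 days: July 5, 2013 + 124 days = November 6, 2013.
Tolling adds 27 days: November 6, 2013 + 27 days = December 3, 2013.
December 3, 2013 is a listed holiday. The next qualifying day is December 4, 2013.

December 4, 2013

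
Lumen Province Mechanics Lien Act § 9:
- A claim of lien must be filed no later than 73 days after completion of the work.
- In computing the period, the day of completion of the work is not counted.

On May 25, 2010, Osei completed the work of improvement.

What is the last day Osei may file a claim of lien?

August 6, 2010

73 days after May 25, 2010 is August 6, 2010.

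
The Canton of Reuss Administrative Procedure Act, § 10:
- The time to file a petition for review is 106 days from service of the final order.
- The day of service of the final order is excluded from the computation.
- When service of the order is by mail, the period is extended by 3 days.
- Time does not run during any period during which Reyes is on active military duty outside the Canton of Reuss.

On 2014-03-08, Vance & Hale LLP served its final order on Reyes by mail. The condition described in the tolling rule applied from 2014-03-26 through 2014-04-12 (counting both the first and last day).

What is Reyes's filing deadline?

106 days after 2014-03-08 is June 22, 2014.
Service was by mail, adding 3 days: June 22, 2014 + 3 days = June 25, 2014.
From March 26, 2014 through April 12, 2014 inclusive is 18 days; tolling adds 18 days: June 25, 2014 + 18 days = July 13, 2014.

July 13, 2014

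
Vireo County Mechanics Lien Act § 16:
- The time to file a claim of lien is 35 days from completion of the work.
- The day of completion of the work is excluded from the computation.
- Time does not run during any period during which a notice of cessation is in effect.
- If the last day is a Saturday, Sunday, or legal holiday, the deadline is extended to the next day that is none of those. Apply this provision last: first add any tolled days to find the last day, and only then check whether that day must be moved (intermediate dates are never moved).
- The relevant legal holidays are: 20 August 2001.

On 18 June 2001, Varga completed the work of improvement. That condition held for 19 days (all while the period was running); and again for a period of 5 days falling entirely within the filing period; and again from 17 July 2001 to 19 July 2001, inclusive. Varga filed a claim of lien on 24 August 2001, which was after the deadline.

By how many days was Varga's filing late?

3 days

35 days after 18 June 2001 is July 23, 2001.
Tolling adds 19 days: July 23, 2001 + 19 days = August 11, 2001.
Tolling adds 5 days: August 11, 2001 + 5 days = August 16, 2001.
From July 17, 2001 through July 19, 2001 inclusive is 3 days; tolling adds 3 days: August 16, 2001 + 3 days = August 19, 2001.
August 19, 2001 is Sunday; August 20, 2001 is a listed holiday. The next qualifying day is August 21, 2001.
The deadline is August 21, 2001; from August 21, 2001 to August 24, 2001 is 3 days.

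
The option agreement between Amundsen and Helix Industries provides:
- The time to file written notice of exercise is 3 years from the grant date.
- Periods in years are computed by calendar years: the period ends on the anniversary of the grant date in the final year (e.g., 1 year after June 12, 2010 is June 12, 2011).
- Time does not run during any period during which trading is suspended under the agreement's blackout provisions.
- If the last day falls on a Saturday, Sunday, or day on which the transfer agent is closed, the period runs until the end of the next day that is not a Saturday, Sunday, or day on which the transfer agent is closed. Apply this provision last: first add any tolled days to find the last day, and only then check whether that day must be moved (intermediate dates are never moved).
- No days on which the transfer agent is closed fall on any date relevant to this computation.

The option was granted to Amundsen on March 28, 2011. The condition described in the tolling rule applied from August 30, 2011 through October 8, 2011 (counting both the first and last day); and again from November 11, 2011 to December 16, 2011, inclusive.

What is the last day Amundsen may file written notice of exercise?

3 years after March 28, 2011 is March 28, 2014.
From August 30, 2011 through October 8, 2011 inclusive is 40 days; tolling adds 40 days: March 28, 2014 + 40 days = May 7, 2014.
From November 11, 2011 through December 16, 2011 inclusive is 36 days; tolling adds 36 days: May 7, 2014 + 36 days = June 12, 2014.
June 12, 2014 is a Thursday and not a day on which the transfer agent is closed, so no extension applies.

June 12, 2014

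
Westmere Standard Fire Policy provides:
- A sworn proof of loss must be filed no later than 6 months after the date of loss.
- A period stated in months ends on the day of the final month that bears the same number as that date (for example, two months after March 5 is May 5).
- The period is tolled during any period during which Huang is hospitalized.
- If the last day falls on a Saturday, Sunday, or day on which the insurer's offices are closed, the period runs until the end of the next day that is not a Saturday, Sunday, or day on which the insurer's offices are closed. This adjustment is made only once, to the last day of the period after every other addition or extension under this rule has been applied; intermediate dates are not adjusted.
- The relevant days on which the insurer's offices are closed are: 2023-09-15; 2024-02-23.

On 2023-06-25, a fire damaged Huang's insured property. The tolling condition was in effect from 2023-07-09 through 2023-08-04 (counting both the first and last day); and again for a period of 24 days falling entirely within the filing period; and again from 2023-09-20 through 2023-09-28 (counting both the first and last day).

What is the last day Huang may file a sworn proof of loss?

6 months after 2023-06-25 is December 25, 2023.
From July 9, 2023 through August 4, 2023 inclusive is 27 days; tolling adds 27 days: December 25, 2023 + 27 days = January 21, 2024.
Tolling adds 24 days: January 21, 2024 + 24 days = February 14, 2024.
From September 20, 2023 through September 28, 2023 inclusive is 9 days; tolling adds 9 days: February 14, 2024 + 9 days = February 23, 2024.
February 23, 2024 is a listed holiday; February 24, 2024 is Saturday; February 25, 2024 is Sunday. The next qualifying day is February 26, 2024.

February 26, 2024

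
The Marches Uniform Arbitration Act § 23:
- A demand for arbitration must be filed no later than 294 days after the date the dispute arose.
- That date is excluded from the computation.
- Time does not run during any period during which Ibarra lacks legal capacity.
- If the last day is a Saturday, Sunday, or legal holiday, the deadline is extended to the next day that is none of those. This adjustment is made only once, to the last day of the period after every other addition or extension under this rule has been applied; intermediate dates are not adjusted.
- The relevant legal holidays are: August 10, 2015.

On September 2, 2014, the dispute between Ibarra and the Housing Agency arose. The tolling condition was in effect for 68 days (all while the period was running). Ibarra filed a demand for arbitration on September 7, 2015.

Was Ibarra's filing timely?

No

294 days after September 2, 2014 is June 23, 2015.
Tolling adds 68 days: June 23, 2015 + 68 days = August 30, 2015.
August 30, 2015 is Sunday. The next qualifying day is August 31, 2015.
The deadline is August 31, 2015; the filing on September 7, 2015 is after that date.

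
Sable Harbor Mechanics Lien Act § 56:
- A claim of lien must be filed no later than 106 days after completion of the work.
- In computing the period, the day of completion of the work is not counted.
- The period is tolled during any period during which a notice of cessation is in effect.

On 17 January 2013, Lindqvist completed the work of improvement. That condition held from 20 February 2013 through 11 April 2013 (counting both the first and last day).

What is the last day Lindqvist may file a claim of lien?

June 23, 2013

106 days after 17 January 2013 is May 3, 2013.
From February 20, 2013 through April 11, 2013 inclusive is 51 days; tolling adds 51 days: May 3, 2013 + 51 days = June 23, 2013.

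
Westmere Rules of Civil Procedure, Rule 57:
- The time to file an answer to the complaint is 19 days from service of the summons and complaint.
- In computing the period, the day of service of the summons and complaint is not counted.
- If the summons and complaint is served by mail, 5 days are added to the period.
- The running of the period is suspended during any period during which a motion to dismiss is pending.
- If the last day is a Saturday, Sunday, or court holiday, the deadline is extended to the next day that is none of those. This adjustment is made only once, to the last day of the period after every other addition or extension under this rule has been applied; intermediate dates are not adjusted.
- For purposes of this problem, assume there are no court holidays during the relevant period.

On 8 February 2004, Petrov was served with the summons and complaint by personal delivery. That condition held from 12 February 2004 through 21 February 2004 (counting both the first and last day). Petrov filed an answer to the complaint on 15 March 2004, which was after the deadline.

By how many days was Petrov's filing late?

7 days

19 days after 8 February 2004 is February 27, 2004.
Service was not by mail, so no mail extension applies.
From February 12, 2004 through February 21, 2004 inclusive is 10 days; tolling adds 10 days: February 27, 2004 + 10 days = March 8, 2004.
March 8, 2004 is a Monday and not a court holiday, so no extension applies.
The deadline is March 8, 2004; from March 8, 2004 to March 15, 2004 is 7 days.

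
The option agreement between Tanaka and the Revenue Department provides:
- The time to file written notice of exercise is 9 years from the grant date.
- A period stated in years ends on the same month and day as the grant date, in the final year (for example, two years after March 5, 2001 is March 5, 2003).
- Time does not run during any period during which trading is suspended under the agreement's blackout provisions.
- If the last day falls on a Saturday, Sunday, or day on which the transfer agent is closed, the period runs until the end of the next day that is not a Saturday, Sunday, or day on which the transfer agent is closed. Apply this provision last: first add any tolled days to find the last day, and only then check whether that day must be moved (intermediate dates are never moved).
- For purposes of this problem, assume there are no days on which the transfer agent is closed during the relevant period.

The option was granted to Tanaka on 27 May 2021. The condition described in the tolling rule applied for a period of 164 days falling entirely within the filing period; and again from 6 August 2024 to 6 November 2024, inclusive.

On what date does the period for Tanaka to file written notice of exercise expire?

9 years after 27 May 2021 is May 27, 2030.
Tolling adds 164 days: May 27, 2030 + 164 days = November 7, 2030.
From August 6, 2024 through November 6, 2024 inclusive is 93 days; tolling adds 93 days: November 7, 2030 + 93 days = February 8, 2031.
February 8, 2031 is Saturday; February 9, 2031 is Sunday. The next qualifying day is February 10, 2031.

February 10, 2031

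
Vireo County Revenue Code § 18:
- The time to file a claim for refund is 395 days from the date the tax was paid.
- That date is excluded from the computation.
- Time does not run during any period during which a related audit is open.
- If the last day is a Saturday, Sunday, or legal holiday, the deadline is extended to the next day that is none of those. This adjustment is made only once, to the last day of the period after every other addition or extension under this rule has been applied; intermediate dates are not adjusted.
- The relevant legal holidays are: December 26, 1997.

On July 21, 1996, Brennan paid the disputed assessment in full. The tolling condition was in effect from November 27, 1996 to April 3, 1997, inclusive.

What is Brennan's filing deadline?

395 days after July 21, 1996 is August 20, 1997.
From November 27, 1996 through April 3, 1997 inclusive is 128 days; tolling adds 128 days: August 20, 1997 + 128 days = December 26, 1997.
December 26, 1997 is a listed holiday; December 27, 1997 is Saturday; December 28, 1997 is Sunday. The next qualifying day is December 29, 1997.

December 29, 1997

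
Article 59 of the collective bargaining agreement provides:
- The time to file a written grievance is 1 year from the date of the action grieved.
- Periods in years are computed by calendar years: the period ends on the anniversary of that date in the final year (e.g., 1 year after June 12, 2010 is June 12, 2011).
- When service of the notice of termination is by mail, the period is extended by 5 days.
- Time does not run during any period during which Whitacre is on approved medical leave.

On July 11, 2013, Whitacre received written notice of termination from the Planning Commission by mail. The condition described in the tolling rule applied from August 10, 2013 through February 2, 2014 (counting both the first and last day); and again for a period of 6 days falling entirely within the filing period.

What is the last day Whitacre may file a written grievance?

1 year after July 11, 2013 is July 11, 2014.
Service was by mail, adding 5 days: July 11, 2014 + 5 days = July 16, 2014.
From August 10, 2013 through February 2, 2014 inclusive is 177 days; tolling adds 177 days: July 16, 2014 + 177 days = January 9, 2015.
Tolling adds 6 days: January 9, 2015 + 6 days = January 15, 2015.

January 15, 2015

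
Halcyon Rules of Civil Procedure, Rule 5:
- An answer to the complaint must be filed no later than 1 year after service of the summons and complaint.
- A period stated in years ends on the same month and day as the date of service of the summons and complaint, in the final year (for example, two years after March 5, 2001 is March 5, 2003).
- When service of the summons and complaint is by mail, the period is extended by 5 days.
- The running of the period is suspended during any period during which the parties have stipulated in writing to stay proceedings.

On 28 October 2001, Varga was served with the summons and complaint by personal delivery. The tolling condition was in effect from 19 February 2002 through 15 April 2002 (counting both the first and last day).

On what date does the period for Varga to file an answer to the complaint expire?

December 23, 2002

1 year after 28 October 2001 is October 28, 2002.
Service was not by mail, so no mail extension applies.
From February 19, 2002 through April 15, 2002 inclusive is 56 days; tolling adds 56 days: October 28, 2002 + 56 days = December 23, 2002.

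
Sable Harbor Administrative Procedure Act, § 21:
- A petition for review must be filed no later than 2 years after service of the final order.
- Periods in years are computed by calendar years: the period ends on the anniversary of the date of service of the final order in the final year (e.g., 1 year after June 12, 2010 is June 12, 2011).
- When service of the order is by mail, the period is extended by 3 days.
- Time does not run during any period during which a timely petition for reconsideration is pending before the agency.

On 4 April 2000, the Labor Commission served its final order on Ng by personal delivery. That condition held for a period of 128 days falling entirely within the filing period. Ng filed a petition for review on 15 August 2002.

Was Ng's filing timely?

2 years after 4 April 2000 is April 4, 2002.
Service was not by mail, so no mail extension applies.
Tolling adds 128 days: April 4, 2002 + 128 days = August 10, 2002.
The deadline is August 10, 2002; the filing on August 15, 2002 is after that date.

No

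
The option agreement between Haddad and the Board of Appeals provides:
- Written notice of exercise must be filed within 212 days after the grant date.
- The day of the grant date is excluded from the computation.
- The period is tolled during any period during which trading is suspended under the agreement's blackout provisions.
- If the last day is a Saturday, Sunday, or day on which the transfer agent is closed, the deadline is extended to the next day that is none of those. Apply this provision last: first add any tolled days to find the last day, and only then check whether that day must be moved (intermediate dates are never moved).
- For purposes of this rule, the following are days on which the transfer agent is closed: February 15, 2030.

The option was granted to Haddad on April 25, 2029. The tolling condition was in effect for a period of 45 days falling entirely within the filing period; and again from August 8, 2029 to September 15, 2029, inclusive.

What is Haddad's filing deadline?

February 18, 2030

212 days after April 25, 2029 is November 23, 2029.
Tolling adds 45 days: November 23, 2029 + 45 days = January 7, 2030.
From August 8, 2029 through September 15, 2029 inclusive is 39 days; tolling adds 39 days: January 7, 2030 + 39 days = February 15, 2030.
February 15, 2030 is a listed holiday; February 16, 2030 is Saturday; February 17, 2030 is Sunday. The next qualifying day is February 18, 2030.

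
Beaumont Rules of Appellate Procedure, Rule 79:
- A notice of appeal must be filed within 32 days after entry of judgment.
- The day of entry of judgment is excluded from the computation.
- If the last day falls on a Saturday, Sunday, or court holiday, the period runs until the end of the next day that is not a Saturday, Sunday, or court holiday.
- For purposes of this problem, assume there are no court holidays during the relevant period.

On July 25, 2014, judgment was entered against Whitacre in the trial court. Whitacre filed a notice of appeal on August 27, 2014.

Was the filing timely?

32 days after July 25, 2014 is August 26, 2014.
August 26, 2014 is a Tuesday and not a court holiday, so no extension applies.
The deadline is August 26, 2014; the filing on August 27, 2014 is after that date.

No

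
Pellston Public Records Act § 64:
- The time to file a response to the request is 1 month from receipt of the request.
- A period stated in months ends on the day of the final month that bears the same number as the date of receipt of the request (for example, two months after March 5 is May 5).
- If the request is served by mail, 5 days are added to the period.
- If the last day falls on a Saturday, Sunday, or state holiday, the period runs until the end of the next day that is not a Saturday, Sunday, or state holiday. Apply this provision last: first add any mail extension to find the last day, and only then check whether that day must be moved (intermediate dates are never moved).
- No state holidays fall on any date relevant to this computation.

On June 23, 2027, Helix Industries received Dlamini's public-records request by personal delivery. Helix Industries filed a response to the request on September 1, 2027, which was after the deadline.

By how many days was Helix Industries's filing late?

1 month after June 23, 2027 is July 23, 2027.
Service was not by mail, so no mail extension applies.
July 23, 2027 is a Friday and not a state holiday, so no extension applies.
The deadline is July 23, 2027; from July 23, 2027 to September 1, 2027 is 40 days.

40 days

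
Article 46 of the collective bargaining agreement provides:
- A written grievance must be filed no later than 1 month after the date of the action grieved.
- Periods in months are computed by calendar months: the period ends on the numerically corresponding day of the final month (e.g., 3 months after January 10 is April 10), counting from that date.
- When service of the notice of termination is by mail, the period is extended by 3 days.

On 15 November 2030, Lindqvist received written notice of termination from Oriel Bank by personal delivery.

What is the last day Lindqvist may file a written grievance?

1 month after 15 November 2030 is December 15, 2030.
Service was not by mail, so no mail extension applies.

December 15, 2030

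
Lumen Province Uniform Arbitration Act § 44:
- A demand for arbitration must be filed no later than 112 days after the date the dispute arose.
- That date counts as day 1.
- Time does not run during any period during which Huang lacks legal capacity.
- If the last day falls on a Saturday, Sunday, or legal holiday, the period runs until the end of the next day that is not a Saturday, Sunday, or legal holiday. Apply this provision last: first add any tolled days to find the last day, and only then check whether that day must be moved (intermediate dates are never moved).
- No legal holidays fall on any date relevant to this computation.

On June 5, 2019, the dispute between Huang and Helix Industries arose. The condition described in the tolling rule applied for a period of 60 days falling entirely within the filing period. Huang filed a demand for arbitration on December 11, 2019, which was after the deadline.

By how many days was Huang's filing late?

16 days

Counting June 5, 2019 as day 1, day 112 is September 24, 2019.
Tolling adds 60 days: September 24, 2019 + 60 days = November 23, 2019.
November 23, 2019 is Saturday; November 24, 2019 is Sunday. The next qualifying day is November 25, 2019.
The deadline is November 25, 2019; from November 25, 2019 to December 11, 2019 is 16 days.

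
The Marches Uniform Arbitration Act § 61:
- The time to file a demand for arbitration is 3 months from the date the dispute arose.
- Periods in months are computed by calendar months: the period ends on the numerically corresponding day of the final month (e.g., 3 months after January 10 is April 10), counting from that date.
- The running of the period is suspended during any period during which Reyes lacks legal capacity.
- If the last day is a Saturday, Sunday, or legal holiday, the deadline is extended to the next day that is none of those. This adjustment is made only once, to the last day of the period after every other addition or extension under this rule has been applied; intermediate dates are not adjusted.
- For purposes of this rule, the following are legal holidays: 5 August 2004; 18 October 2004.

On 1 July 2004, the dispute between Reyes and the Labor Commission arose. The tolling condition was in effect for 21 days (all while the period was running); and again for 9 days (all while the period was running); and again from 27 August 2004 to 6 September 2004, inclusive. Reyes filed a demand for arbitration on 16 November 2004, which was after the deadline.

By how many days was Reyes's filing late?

3 months after 1 July 2004 is October 1, 2004.
Tolling adds 21 days: October 1, 2004 + 21 days = October 22, 2004.
Tolling adds 9 days: October 22, 2004 + 9 days = October 31, 2004.
From August 27, 2004 through September 6, 2004 inclusive is 11 days; tolling adds 11 days: October 31, 2004 + 11 days = November 11, 2004.
November 11, 2004 is a Thursday and not a legal holiday, so no extension applies.
The deadline is November 11, 2004; from November 11, 2004 to November 16, 2004 is 5 days.

5 days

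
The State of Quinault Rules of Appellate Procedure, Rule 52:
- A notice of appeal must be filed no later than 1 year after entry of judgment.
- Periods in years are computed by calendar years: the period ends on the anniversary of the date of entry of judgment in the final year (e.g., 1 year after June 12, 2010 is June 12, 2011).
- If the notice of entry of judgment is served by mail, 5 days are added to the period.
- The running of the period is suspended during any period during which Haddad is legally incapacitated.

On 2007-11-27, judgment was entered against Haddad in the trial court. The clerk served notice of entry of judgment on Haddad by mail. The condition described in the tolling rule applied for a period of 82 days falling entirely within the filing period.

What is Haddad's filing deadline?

1 year after 2007-11-27 is November 27, 2008.
Service was by mail, adding 5 days: November 27, 2008 + 5 days = December 2, 2008.
Tolling adds 82 days: December 2, 2008 + 82 days = February 22, 2009.

February 22, 2009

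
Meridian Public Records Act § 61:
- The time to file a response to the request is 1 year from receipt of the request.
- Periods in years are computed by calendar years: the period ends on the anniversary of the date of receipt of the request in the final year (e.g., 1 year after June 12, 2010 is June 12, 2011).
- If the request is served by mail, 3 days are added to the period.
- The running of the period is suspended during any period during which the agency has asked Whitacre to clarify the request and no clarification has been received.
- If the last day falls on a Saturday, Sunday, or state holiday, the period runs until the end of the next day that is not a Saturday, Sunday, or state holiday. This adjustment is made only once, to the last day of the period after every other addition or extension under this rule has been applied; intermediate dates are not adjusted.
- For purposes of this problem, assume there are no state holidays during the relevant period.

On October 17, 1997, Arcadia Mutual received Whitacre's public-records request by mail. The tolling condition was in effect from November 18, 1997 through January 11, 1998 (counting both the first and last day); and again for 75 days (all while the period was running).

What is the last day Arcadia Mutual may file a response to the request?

March 1, 1999

1 year after October 17, 1997 is October 17, 1998.
Service was by mail, adding 3 days: October 17, 1998 + 3 days = October 20, 1998.
From November 18, 1997 through January 11, 1998 inclusive is 55 days; tolling adds 55 days: October 20, 1998 + 55 days = December 14, 1998.
Tolling adds 75 days: December 14, 1998 + 75 days = February 27, 1999.
February 27, 1999 is Saturday; February 28, 1999 is Sunday. The next qualifying day is March 1, 1999.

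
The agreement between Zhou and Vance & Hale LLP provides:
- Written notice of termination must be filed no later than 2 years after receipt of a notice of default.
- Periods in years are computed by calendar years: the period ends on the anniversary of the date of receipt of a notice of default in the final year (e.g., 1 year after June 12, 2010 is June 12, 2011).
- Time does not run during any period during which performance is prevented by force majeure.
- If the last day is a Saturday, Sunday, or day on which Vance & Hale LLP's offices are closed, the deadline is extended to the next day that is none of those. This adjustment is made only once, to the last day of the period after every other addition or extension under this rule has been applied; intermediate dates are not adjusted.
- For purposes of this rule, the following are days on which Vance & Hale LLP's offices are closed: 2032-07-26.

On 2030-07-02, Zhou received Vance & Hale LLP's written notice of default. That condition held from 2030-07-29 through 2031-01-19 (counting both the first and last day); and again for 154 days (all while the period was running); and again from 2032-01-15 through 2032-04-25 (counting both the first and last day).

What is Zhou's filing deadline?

September 6, 2033

2 years after 2030-07-02 is July 2, 2032.
From July 29, 2030 through January 19, 2031 inclusive is 175 days; tolling adds 175 days: July 2, 2032 + 175 days = December 24, 2032.
Tolling adds 154 days: December 24, 2032 + 154 days = May 27, 2033.
From January 15, 2032 through April 25, 2032 inclusive is 102 days; tolling adds 102 days: May 27, 2033 + 102 days = September 6, 2033.
September 6, 2033 is a Tuesday and not a day on which Vance & Hale LLP's offices are closed, so no extension applies.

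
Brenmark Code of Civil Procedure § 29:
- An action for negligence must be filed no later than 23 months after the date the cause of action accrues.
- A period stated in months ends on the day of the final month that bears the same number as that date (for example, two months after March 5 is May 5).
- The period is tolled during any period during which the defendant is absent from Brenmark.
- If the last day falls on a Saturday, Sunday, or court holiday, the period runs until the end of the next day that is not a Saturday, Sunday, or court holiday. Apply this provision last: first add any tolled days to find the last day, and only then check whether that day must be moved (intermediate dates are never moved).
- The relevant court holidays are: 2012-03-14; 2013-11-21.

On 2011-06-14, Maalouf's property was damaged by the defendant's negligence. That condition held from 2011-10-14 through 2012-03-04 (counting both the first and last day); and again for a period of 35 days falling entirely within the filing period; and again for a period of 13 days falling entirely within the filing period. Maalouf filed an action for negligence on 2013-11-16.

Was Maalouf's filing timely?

Yes

23 months after 2011-06-14 is May 14, 2013.
From October 14, 2011 through March 4, 2012 inclusive is 143 days; tolling adds 143 days: May 14, 2013 + 143 days = October 4, 2013.
Tolling adds 35 days: October 4, 2013 + 35 days = November 8, 2013.
Tolling adds 13 days: November 8, 2013 + 13 days = November 21, 2013.
November 21, 2013 is a listed holiday. The next qualifying day is November 22, 2013.
The deadline is November 22, 2013; the filing on November 16, 2013 is on or before that date.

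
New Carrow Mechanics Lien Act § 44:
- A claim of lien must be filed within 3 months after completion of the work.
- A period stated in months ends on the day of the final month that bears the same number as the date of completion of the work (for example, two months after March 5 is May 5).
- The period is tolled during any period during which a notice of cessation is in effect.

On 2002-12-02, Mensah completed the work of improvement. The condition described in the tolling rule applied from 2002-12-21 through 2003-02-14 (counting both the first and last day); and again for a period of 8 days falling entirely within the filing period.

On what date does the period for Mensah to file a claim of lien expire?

May 5, 2003

3 months after 2002-12-02 is March 2, 2003.
From December 21, 2002 through February 14, 2003 inclusive is 56 days; tolling adds 56 days: March 2, 2003 + 56 days = April 27, 2003.
Tolling adds 8 days: April 27, 2003 + 8 days = May 5, 2003.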